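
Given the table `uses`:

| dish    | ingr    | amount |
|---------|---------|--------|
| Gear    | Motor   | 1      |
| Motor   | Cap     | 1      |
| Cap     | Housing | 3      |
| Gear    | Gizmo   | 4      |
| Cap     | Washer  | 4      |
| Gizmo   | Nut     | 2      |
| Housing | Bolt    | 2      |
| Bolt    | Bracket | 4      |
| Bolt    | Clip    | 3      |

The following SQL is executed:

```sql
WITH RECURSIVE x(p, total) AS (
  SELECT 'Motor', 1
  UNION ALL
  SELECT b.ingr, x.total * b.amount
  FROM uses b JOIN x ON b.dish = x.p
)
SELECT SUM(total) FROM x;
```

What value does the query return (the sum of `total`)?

Base: (Motor, total=1).
Iteration 1: components of {Motor} -> Cap = 1*1 = 1.
Iteration 2: components of {Cap} -> Housing = 1*3 = 3, Washer = 1*4 = 4.
Iteration 3: components of {Housing,Washer} -> Bolt = 3*2 = 6.
Iteration 4: components of {Bolt} -> Bracket = 6*4 = 24, Clip = 6*3 = 18.
Iteration 5: no further components; recursion stops.
SUM(total) = 1 + 1 + 3 + 4 + 6 + 24 + 18 = 57.

57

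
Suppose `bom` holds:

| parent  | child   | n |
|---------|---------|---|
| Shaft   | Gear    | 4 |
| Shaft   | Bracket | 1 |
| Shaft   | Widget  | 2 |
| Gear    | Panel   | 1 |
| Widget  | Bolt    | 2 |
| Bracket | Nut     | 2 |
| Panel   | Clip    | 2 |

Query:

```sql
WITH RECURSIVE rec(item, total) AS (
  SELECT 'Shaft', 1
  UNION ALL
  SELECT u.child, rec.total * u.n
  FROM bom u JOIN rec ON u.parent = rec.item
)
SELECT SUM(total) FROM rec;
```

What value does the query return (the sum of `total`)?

Base: (Shaft, total=1).
Iteration 1: components of {Shaft} -> Bracket = 1*1 = 1, Gear = 1*4 = 4, Widget = 1*2 = 2.
Iteration 2: components of {Bracket,Gear,Widget} -> Bolt = 2*2 = 4, Nut = 1*2 = 2, Panel = 4*1 = 4.
Iteration 3: components of {Bolt,Nut,Panel} -> Clip = 4*2 = 8.
Iteration 4: no further components; recursion stops.
SUM(total) = 1 + 4 + 1 + 2 + 4 + 2 + 4 + 8 = 26.

26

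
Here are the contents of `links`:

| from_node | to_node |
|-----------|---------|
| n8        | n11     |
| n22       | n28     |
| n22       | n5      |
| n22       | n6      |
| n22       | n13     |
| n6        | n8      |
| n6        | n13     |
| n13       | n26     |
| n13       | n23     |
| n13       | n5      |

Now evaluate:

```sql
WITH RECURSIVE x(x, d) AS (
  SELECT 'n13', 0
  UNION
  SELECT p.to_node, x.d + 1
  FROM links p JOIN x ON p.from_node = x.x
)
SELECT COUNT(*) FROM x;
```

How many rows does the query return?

Base: (n13, d=0).
Iteration 1: edges from {n13} -> (n23, d=1), (n26, d=1), (n5, d=1).
Iteration 2: no outgoing edges from {n23,n26,n5}; recursion stops.
Total rows emitted: 4.

4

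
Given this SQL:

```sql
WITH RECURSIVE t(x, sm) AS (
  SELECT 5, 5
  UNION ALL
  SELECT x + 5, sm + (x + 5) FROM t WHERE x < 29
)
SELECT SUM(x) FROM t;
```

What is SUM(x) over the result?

Base: x=5, sm=5.
Iteration 1: 5 < 29 holds -> x = 5 + 5 = 10, sm = 5 + 10 = 15.
Iteration 2: 10 < 29 holds -> x = 10 + 5 = 15, sm = 15 + 15 = 30.
Iteration 3: 15 < 29 holds -> x = 15 + 5 = 20, sm = 30 + 20 = 50.
Iteration 4: 20 < 29 holds -> x = 20 + 5 = 25, sm = 50 + 25 = 75.
Iteration 5: 25 < 29 holds -> x = 25 + 5 = 30, sm = 75 + 30 = 105.
Iteration 6: 30 < 29 fails; recursion stops.
SUM(x) = 5 + 10 + 15 + 20 + 25 + 30 = 105.

105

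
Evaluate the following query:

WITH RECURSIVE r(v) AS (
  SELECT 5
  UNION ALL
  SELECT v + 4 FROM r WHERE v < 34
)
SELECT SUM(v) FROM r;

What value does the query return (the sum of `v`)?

189

Base: v=5.
Iteration 1: 5 < 34 holds -> v = 5 + 4 = 9.
Iteration 2: 9 < 34 holds -> v = 9 + 4 = 13.
Iteration 3: 13 < 34 holds -> v = 13 + 4 = 17.
Iteration 4: 17 < 34 holds -> v = 17 + 4 = 21.
Iteration 5: 21 < 34 holds -> v = 21 + 4 = 25.
Iteration 6: 25 < 34 holds -> v = 25 + 4 = 29.
Iteration 7: 29 < 34 holds -> v = 29 + 4 = 33.
Iteration 8: 33 < 34 holds -> v = 33 + 4 = 37.
Iteration 9: 37 < 34 fails; recursion stops.
SUM(v) = 5 + 9 + 13 + 17 + 21 + 25 + 29 + 33 + 37 = 189.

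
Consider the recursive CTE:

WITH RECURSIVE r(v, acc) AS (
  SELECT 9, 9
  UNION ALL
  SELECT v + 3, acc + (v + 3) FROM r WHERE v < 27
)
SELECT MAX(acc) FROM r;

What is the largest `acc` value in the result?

Base: v=9, acc=9.
Iteration 1: 9 < 27 holds -> v = 9 + 3 = 12, acc = 9 + 12 = 21.
Iteration 2: 12 < 27 holds -> v = 12 + 3 = 15, acc = 21 + 15 = 36.
Iteration 3: 15 < 27 holds -> v = 15 + 3 = 18, acc = 36 + 18 = 54.
Iteration 4: 18 < 27 holds -> v = 18 + 3 = 21, acc = 54 + 21 = 75.
Iteration 5: 21 < 27 holds -> v = 21 + 3 = 24, acc = 75 + 24 = 99.
Iteration 6: 24 < 27 holds -> v = 24 + 3 = 27, acc = 99 + 27 = 126.
Iteration 7: 27 < 27 fails; recursion stops.
acc values: 9, 21, 36, 54, 75, 99, 126; the maximum is 126.

126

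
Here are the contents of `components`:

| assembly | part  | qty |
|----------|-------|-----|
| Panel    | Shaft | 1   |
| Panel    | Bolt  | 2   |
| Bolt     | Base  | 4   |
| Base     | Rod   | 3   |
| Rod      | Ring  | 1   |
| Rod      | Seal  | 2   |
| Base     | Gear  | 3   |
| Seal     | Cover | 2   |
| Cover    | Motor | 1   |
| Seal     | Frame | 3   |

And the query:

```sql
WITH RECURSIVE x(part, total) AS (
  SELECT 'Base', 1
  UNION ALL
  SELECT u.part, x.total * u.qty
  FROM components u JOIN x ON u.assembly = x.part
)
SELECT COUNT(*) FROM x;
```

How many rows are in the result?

Base: (Base, total=1).
Iteration 1: components of {Base} -> Gear = 1*3 = 3, Rod = 1*3 = 3.
Iteration 2: components of {Gear,Rod} -> Ring = 3*1 = 3, Seal = 3*2 = 6.
Iteration 3: components of {Ring,Seal} -> Cover = 6*2 = 12, Frame = 6*3 = 18.
Iteration 4: components of {Cover,Frame} -> Motor = 12*1 = 12.
Iteration 5: no further components; recursion stops.
Total rows emitted: 8.

8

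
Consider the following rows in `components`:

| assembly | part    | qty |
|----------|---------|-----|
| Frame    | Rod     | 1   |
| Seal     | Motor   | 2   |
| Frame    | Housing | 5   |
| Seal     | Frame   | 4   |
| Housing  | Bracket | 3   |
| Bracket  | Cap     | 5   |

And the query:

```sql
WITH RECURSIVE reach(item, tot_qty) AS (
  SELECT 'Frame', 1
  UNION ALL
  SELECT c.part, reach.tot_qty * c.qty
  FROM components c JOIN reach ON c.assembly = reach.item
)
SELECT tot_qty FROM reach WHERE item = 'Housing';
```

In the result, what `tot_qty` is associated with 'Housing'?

Base: (Frame, tot_qty=1).
Iteration 1: components of {Frame} -> Housing = 1*5 = 5, Rod = 1*1 = 1.
Iteration 2: components of {Housing,Rod} -> Bracket = 5*3 = 15.
Iteration 3: components of {Bracket} -> Cap = 15*5 = 75.
Iteration 4: no further components; recursion stops.

5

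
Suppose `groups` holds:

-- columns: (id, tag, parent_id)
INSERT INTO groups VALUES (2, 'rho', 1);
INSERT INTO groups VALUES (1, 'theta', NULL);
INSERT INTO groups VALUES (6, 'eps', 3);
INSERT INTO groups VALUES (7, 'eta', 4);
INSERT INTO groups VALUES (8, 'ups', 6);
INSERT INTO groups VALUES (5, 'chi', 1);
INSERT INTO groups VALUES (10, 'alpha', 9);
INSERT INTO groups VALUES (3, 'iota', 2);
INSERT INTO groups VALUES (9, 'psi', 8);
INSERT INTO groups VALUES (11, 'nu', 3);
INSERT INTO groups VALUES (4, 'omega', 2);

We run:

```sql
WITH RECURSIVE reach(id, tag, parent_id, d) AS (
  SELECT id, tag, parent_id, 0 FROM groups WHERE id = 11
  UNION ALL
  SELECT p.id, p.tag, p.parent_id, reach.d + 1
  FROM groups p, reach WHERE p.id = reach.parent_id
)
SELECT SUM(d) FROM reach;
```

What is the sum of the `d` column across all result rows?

Base: id=11 (nu), parent_id=3, d 0.
Iteration 1: join on id=3 -> iota (id 3, parent_id=2, d 1).
Iteration 2: join on id=2 -> rho (id 2, parent_id=1, d 2).
Iteration 3: join on id=1 -> theta (id 1, parent_id=NULL, d 3).
Iteration 4: parent_id is NULL; no match; recursion stops.
SUM(d) = 0 + 1 + 2 + 3 = 6.

6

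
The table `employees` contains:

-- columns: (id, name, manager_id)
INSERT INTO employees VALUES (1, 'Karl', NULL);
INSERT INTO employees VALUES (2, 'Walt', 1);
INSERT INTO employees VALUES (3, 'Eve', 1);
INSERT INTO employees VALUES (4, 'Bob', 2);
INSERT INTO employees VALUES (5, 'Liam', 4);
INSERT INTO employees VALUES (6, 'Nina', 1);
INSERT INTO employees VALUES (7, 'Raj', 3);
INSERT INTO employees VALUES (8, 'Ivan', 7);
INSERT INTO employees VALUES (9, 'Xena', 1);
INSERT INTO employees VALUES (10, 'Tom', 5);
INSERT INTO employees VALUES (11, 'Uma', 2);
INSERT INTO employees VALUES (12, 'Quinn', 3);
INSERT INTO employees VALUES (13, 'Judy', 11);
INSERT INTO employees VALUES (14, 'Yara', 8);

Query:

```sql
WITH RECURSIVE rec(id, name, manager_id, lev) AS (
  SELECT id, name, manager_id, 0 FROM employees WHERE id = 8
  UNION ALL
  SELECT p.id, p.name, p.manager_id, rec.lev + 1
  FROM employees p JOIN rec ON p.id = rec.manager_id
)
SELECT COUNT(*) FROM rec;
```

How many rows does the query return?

4

Base: id=8 (Ivan), manager_id=7, lev 0.
Iteration 1: join on id=7 -> Raj (id 7, manager_id=3, lev 1).
Iteration 2: join on id=3 -> Eve (id 3, manager_id=1, lev 2).
Iteration 3: join on id=1 -> Karl (id 1, manager_id=NULL, lev 3).
Iteration 4: manager_id is NULL; no match; recursion stops.
Total rows emitted: 4.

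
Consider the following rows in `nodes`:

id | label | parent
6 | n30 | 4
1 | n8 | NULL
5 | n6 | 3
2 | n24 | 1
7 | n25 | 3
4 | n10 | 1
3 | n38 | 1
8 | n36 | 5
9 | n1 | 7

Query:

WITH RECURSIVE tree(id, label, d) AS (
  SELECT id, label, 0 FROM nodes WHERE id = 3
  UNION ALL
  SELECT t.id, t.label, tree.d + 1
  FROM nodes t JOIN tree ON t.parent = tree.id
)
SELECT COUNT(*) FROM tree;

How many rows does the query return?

Base: id=3 (n38) at d 0.
Iteration 1: rows with parent in {3} -> n6 (id 5, d 1), n25 (id 7, d 1).
Iteration 2: rows with parent in {5,7} -> n36 (id 8, d 2), n1 (id 9, d 2).
Iteration 3: no rows with parent in {8,9}; recursion stops.
Total rows emitted: 5.

5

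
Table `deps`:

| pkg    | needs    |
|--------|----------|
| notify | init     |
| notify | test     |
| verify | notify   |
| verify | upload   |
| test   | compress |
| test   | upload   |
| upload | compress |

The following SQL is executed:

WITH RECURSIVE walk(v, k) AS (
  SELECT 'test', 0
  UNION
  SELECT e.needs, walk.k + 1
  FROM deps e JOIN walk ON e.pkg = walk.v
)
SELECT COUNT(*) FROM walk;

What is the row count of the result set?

Base: (test, k=0).
Iteration 1: edges from {test} -> (compress, k=1), (upload, k=1).
Iteration 2: edges from {compress,upload} -> (compress, k=2).
Iteration 3: no outgoing edges from {compress}; recursion stops.
Total rows emitted: 4.

4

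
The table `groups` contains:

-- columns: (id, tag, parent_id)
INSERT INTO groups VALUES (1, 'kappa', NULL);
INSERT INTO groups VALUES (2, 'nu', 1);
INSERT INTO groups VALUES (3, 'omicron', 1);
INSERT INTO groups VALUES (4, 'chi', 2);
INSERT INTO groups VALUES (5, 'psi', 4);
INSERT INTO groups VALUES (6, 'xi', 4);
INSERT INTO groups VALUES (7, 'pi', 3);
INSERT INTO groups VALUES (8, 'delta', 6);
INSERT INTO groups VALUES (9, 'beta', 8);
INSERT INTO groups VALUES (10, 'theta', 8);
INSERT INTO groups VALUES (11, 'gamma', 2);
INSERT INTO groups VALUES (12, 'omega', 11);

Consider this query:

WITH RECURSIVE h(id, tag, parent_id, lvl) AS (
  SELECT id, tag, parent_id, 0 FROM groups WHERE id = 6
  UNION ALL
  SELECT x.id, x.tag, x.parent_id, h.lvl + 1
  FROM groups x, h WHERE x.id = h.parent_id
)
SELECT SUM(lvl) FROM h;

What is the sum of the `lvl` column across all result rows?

Base: id=6 (xi), parent_id=4, lvl 0.
Iteration 1: join on id=4 -> chi (id 4, parent_id=2, lvl 1).
Iteration 2: join on id=2 -> nu (id 2, parent_id=1, lvl 2).
Iteration 3: join on id=1 -> kappa (id 1, parent_id=NULL, lvl 3).
Iteration 4: parent_id is NULL; no match; recursion stops.
SUM(lvl) = 0 + 1 + 2 + 3 = 6.

6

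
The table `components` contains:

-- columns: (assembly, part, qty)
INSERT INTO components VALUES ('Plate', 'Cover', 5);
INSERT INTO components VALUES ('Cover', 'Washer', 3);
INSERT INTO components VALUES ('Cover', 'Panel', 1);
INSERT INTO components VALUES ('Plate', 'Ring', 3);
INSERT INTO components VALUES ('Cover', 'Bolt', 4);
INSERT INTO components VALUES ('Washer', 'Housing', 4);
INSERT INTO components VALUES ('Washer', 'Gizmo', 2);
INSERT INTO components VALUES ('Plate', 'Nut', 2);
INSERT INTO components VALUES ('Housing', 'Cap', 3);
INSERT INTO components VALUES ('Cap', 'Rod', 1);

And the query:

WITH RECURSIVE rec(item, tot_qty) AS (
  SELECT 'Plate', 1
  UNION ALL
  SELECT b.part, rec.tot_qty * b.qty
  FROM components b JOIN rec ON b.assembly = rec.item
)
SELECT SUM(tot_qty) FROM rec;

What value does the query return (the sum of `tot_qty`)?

Base: (Plate, tot_qty=1).
Iteration 1: components of {Plate} -> Cover = 1*5 = 5, Nut = 1*2 = 2, Ring = 1*3 = 3.
Iteration 2: components of {Cover,Nut,Ring} -> Bolt = 5*4 = 20, Panel = 5*1 = 5, Washer = 5*3 = 15.
Iteration 3: components of {Bolt,Panel,Washer} -> Gizmo = 15*2 = 30, Housing = 15*4 = 60.
Iteration 4: components of {Gizmo,Housing} -> Cap = 60*3 = 180.
Iteration 5: components of {Cap} -> Rod = 180*1 = 180.
Iteration 6: no further components; recursion stops.
SUM(tot_qty) = 1 + 5 + 3 + 2 + 15 + 5 + 20 + 60 + 30 + 180 + 180 = 501.

501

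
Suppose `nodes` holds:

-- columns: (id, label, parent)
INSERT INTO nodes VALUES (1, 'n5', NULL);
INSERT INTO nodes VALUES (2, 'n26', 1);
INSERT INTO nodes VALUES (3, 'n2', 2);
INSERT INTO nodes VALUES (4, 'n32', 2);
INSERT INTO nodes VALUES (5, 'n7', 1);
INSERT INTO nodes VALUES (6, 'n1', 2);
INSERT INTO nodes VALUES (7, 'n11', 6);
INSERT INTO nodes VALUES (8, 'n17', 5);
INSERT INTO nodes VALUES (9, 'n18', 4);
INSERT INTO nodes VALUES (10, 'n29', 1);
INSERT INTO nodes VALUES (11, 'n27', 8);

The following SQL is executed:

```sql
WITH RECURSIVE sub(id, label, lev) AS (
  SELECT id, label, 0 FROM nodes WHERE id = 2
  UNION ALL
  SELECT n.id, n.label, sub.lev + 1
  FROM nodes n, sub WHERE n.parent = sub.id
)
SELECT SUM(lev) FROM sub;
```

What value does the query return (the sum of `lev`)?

Base: id=2 (n26) at lev 0.
Iteration 1: rows with parent in {2} -> n2 (id 3, lev 1), n32 (id 4, lev 1), n1 (id 6, lev 1).
Iteration 2: rows with parent in {3,4,6} -> n11 (id 7, lev 2), n18 (id 9, lev 2).
Iteration 3: no rows with parent in {7,9}; recursion stops.
SUM(lev) = 0 + 1 + 1 + 1 + 2 + 2 = 7.

7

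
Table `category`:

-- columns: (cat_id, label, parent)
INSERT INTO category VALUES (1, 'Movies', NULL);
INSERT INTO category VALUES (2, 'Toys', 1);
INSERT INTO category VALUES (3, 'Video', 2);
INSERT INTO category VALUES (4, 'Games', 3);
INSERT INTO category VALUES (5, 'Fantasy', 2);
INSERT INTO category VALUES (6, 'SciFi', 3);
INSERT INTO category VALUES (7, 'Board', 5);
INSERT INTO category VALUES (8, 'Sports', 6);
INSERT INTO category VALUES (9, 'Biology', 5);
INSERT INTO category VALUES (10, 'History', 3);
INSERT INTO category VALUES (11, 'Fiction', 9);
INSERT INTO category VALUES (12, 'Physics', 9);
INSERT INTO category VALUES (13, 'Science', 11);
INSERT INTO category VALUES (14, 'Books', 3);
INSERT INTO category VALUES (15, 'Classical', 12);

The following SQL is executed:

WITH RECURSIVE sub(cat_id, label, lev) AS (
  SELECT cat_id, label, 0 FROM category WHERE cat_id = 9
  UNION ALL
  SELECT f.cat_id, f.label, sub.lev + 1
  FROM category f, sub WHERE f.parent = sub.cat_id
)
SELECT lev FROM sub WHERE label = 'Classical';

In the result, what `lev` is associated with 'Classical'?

Base: cat_id=9 (Biology) at lev 0.
Iteration 1: rows with parent in {9} -> Fiction (id 11, lev 1), Physics (id 12, lev 1).
Iteration 2: rows with parent in {11,12} -> Science (id 13, lev 2), Classical (id 15, lev 2).
Iteration 3: no rows with parent in {13,15}; recursion stops.

2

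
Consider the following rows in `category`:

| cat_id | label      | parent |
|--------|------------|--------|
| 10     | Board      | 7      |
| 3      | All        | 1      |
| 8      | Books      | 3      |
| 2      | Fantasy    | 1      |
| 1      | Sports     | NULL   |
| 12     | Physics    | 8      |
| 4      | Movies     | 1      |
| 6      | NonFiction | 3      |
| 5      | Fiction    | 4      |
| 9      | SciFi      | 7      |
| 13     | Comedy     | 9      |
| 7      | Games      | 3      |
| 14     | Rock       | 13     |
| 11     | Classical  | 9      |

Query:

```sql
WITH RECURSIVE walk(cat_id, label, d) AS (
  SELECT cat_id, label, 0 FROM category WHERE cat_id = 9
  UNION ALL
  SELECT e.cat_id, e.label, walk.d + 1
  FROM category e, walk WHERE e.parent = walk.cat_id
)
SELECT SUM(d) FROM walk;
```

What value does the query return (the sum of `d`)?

4

Base: cat_id=9 (SciFi) at d 0.
Iteration 1: rows with parent in {9} -> Classical (id 11, d 1), Comedy (id 13, d 1).
Iteration 2: rows with parent in {11,13} -> Rock (id 14, d 2).
Iteration 3: no rows with parent in {14}; recursion stops.
SUM(d) = 0 + 1 + 1 + 2 = 4.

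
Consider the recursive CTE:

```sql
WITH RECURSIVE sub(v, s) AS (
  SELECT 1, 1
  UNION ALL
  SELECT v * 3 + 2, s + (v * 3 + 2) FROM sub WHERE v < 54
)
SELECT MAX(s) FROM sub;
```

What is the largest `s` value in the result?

237

Base: v=1, s=1.
Iteration 1: 1 < 54 holds -> v = 1 * 3 + 2 = 5, s = 1 + 5 = 6.
Iteration 2: 5 < 54 holds -> v = 5 * 3 + 2 = 17, s = 6 + 17 = 23.
Iteration 3: 17 < 54 holds -> v = 17 * 3 + 2 = 53, s = 23 + 53 = 76.
Iteration 4: 53 < 54 holds -> v = 53 * 3 + 2 = 161, s = 76 + 161 = 237.
Iteration 5: 161 < 54 fails; recursion stops.
s values: 1, 6, 23, 76, 237; the maximum is 237.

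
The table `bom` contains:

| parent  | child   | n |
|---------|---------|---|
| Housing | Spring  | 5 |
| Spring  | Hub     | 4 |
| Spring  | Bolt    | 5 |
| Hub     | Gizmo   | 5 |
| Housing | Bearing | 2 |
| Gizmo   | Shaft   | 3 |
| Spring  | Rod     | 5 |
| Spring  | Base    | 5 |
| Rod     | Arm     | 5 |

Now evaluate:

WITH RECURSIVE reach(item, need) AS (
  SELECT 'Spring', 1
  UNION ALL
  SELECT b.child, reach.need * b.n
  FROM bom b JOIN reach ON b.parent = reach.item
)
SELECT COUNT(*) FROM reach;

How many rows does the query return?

Base: (Spring, need=1).
Iteration 1: components of {Spring} -> Base = 1*5 = 5, Bolt = 1*5 = 5, Hub = 1*4 = 4, Rod = 1*5 = 5.
Iteration 2: components of {Base,Bolt,Hub,Rod} -> Arm = 5*5 = 25, Gizmo = 4*5 = 20.
Iteration 3: components of {Arm,Gizmo} -> Shaft = 20*3 = 60.
Iteration 4: no further components; recursion stops.
Total rows emitted: 8.

8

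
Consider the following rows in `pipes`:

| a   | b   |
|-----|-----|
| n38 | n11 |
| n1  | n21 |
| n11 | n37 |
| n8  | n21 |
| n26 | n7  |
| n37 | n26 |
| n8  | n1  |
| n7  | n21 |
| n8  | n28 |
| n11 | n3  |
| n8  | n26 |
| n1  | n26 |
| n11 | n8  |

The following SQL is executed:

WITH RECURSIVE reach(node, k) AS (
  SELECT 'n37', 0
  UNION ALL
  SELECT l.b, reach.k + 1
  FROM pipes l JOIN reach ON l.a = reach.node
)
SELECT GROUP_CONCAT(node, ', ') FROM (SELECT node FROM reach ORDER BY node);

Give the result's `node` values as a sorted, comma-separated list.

Base: (n37, k=0).
Iteration 1: edges from {n37} -> (n26, k=1).
Iteration 2: edges from {n26} -> (n7, k=2).
Iteration 3: edges from {n7} -> (n21, k=3).
Iteration 4: no outgoing edges from {n21}; recursion stops.

n21, n26, n37, n7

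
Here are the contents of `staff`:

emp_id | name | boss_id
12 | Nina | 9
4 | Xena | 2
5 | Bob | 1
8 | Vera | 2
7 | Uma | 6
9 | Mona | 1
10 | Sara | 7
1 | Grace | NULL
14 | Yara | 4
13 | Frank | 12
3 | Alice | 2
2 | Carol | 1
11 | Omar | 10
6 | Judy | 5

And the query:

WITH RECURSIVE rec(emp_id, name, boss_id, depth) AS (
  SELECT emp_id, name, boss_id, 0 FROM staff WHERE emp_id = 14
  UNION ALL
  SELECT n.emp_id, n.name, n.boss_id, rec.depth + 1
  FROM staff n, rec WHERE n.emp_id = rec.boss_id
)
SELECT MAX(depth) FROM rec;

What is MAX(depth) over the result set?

Base: emp_id=14 (Yara), boss_id=4, depth 0.
Iteration 1: join on emp_id=4 -> Xena (id 4, boss_id=2, depth 1).
Iteration 2: join on emp_id=2 -> Carol (id 2, boss_id=1, depth 2).
Iteration 3: join on emp_id=1 -> Grace (id 1, boss_id=NULL, depth 3).
Iteration 4: boss_id is NULL; no match; recursion stops.
depth values: 0, 1, 2, 3; the maximum is 3.

3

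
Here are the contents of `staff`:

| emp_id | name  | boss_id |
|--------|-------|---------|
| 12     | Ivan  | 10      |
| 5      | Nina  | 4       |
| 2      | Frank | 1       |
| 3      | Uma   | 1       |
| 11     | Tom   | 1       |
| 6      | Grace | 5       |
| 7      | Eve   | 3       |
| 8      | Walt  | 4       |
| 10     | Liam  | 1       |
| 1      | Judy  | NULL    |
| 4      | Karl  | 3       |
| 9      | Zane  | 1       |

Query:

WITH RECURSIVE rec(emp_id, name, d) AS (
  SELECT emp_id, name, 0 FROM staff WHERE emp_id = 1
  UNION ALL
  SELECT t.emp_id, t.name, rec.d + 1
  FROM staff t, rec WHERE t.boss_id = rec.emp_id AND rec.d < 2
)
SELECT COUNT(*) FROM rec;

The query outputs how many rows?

Base: emp_id=1 (Judy) at d 0.
Iteration 1: rows with boss_id in {1} -> Frank (id 2, d 1), Uma (id 3, d 1), Zane (id 9, d 1), Liam (id 10, d 1), Tom (id 11, d 1).
Iteration 2: rows with boss_id in {2,3,9,10,11} -> Karl (id 4, d 2), Eve (id 7, d 2), Ivan (id 12, d 2).
Iteration 3: d < 2 fails for all current rows; recursion stops.
Total rows emitted: 9.

9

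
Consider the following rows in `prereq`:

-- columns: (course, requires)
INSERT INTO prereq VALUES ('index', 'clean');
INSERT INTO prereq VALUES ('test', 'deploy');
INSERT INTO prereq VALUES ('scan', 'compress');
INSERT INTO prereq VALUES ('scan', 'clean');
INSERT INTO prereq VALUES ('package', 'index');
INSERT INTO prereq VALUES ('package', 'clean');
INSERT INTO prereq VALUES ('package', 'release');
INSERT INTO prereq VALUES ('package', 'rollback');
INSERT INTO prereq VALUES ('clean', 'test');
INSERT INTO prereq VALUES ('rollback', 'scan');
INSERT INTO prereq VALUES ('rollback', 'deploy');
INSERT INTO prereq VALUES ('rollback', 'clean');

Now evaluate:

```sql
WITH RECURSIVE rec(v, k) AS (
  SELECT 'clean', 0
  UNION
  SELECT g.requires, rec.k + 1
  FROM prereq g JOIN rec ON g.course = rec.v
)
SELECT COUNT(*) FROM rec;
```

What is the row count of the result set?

Base: (clean, k=0).
Iteration 1: edges from {clean} -> (test, k=1).
Iteration 2: edges from {test} -> (deploy, k=2).
Iteration 3: no outgoing edges from {deploy}; recursion stops.
Total rows emitted: 3.

3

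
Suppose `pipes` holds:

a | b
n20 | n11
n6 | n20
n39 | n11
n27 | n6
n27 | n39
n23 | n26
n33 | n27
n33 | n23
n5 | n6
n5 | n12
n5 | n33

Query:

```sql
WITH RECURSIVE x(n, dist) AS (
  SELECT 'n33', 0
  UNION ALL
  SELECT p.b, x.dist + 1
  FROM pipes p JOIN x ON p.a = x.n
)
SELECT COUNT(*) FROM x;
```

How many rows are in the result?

9

Base: (n33, dist=0).
Iteration 1: edges from {n33} -> (n23, dist=1), (n27, dist=1).
Iteration 2: edges from {n23,n27} -> (n26, dist=2), (n39, dist=2), (n6, dist=2).
Iteration 3: edges from {n26,n39,n6} -> (n11, dist=3), (n20, dist=3).
Iteration 4: edges from {n11,n20} -> (n11, dist=4).
Iteration 5: no outgoing edges from {n11}; recursion stops.
Total rows emitted: 9.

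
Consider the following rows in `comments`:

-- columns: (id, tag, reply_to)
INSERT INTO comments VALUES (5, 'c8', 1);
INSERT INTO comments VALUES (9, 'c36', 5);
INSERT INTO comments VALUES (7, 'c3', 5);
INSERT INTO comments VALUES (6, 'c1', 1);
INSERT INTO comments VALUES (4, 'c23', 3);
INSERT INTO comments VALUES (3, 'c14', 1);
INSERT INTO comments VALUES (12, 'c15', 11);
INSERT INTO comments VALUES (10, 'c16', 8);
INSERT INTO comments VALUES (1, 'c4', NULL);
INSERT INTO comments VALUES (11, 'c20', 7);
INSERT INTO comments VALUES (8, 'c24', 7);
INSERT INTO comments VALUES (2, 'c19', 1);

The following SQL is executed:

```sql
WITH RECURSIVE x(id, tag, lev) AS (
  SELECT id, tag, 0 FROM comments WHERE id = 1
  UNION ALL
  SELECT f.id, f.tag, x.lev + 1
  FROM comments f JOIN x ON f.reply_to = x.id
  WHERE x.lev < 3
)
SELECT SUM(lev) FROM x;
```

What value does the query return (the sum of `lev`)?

16

Base: id=1 (c4) at lev 0.
Iteration 1: rows with reply_to in {1} -> c19 (id 2, lev 1), c14 (id 3, lev 1), c8 (id 5, lev 1), c1 (id 6, lev 1).
Iteration 2: rows with reply_to in {2,3,5,6} -> c23 (id 4, lev 2), c3 (id 7, lev 2), c36 (id 9, lev 2).
Iteration 3: rows with reply_to in {4,7,9} -> c24 (id 8, lev 3), c20 (id 11, lev 3).
Iteration 4: lev < 3 fails for all current rows; recursion stops.
SUM(lev) = 0 + 1 + 1 + 1 + 1 + 2 + 2 + 2 + 3 + 3 = 16.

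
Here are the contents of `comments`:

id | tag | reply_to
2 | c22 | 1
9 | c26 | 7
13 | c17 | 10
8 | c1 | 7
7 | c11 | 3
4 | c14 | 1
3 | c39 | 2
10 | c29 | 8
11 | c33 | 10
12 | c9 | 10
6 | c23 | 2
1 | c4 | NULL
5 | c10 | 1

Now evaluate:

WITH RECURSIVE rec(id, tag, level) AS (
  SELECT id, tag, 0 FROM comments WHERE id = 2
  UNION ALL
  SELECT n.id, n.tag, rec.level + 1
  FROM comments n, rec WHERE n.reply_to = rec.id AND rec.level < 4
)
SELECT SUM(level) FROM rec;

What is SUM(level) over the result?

Base: id=2 (c22) at level 0.
Iteration 1: rows with reply_to in {2} -> c39 (id 3, level 1), c23 (id 6, level 1).
Iteration 2: rows with reply_to in {3,6} -> c11 (id 7, level 2).
Iteration 3: rows with reply_to in {7} -> c1 (id 8, level 3), c26 (id 9, level 3).
Iteration 4: rows with reply_to in {8,9} -> c29 (id 10, level 4).
Iteration 5: level < 4 fails for all current rows; recursion stops.
SUM(level) = 0 + 1 + 1 + 2 + 3 + 3 + 4 = 14.

14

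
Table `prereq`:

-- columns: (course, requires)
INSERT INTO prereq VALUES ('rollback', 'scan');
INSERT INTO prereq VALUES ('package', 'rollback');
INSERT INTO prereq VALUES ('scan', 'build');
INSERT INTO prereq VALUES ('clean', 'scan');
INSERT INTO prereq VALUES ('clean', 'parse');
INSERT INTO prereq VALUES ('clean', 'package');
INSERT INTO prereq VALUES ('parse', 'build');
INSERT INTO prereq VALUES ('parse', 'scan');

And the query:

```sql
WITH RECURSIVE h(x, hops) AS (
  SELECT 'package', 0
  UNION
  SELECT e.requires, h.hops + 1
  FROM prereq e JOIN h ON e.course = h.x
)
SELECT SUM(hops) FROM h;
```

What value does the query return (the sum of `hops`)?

6

Base: (package, hops=0).
Iteration 1: edges from {package} -> (rollback, hops=1).
Iteration 2: edges from {rollback} -> (scan, hops=2).
Iteration 3: edges from {scan} -> (build, hops=3).
Iteration 4: no outgoing edges from {build}; recursion stops.
SUM(hops) = 0 + 1 + 2 + 3 = 6.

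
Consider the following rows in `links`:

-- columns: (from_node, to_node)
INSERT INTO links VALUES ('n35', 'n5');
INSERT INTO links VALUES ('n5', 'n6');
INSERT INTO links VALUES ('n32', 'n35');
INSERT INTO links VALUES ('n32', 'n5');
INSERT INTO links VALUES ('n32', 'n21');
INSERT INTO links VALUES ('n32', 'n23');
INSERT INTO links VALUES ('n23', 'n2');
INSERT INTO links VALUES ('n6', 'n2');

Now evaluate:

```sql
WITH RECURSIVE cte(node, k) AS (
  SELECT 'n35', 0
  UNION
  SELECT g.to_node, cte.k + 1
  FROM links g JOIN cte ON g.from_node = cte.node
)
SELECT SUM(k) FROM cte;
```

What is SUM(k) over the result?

Base: (n35, k=0).
Iteration 1: edges from {n35} -> (n5, k=1).
Iteration 2: edges from {n5} -> (n6, k=2).
Iteration 3: edges from {n6} -> (n2, k=3).
Iteration 4: no outgoing edges from {n2}; recursion stops.
SUM(k) = 0 + 1 + 2 + 3 = 6.

6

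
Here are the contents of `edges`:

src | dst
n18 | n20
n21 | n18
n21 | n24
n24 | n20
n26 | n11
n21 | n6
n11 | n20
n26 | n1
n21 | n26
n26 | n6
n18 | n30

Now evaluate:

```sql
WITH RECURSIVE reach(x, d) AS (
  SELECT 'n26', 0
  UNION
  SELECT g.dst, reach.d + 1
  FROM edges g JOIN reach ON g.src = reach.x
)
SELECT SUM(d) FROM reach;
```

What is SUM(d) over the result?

5

Base: (n26, d=0).
Iteration 1: edges from {n26} -> (n1, d=1), (n11, d=1), (n6, d=1).
Iteration 2: edges from {n1,n11,n6} -> (n20, d=2).
Iteration 3: no outgoing edges from {n20}; recursion stops.
SUM(d) = 0 + 1 + 1 + 1 + 2 = 5.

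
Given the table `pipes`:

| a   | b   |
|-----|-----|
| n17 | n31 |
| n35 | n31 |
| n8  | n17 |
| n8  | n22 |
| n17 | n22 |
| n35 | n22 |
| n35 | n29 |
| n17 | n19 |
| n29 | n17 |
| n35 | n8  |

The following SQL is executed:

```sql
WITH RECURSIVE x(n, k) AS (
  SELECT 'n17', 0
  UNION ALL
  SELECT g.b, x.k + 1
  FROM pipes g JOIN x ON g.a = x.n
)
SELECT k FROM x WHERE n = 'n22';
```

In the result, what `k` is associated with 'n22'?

1

Base: (n17, k=0).
Iteration 1: edges from {n17} -> (n19, k=1), (n22, k=1), (n31, k=1).
Iteration 2: no outgoing edges from {n19,n22,n31}; recursion stops.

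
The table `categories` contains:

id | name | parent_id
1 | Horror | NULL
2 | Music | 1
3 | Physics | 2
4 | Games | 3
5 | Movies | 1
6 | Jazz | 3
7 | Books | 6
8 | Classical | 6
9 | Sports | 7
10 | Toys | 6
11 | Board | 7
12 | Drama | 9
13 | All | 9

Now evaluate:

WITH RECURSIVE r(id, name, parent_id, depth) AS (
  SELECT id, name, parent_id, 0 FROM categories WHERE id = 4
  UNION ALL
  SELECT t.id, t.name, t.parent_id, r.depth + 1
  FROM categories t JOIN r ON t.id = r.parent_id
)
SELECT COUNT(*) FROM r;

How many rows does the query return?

Base: id=4 (Games), parent_id=3, depth 0.
Iteration 1: join on id=3 -> Physics (id 3, parent_id=2, depth 1).
Iteration 2: join on id=2 -> Music (id 2, parent_id=1, depth 2).
Iteration 3: join on id=1 -> Horror (id 1, parent_id=NULL, depth 3).
Iteration 4: parent_id is NULL; no match; recursion stops.
Total rows emitted: 4.

4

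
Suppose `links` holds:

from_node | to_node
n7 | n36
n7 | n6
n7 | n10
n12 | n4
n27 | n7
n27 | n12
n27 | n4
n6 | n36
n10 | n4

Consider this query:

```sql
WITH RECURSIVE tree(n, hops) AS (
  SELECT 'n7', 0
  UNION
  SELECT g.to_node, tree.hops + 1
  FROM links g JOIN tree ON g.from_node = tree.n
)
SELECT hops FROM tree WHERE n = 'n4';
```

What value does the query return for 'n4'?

Base: (n7, hops=0).
Iteration 1: edges from {n7} -> (n10, hops=1), (n36, hops=1), (n6, hops=1).
Iteration 2: edges from {n10,n36,n6} -> (n36, hops=2), (n4, hops=2).
Iteration 3: no outgoing edges from {n36,n4}; recursion stops.

2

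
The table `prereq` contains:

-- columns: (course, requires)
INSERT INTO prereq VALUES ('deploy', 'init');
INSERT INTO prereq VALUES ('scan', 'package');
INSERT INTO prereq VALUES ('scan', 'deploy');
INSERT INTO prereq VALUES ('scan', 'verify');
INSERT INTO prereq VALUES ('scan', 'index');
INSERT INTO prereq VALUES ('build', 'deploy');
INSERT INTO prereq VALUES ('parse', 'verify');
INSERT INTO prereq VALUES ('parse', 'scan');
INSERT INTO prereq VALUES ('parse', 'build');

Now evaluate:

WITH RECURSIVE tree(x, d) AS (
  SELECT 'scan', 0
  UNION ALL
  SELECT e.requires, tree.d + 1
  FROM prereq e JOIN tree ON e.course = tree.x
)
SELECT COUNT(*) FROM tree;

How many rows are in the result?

6

Base: (scan, d=0).
Iteration 1: edges from {scan} -> (deploy, d=1), (index, d=1), (package, d=1), (verify, d=1).
Iteration 2: edges from {deploy,index,package,verify} -> (init, d=2).
Iteration 3: no outgoing edges from {init}; recursion stops.
Total rows emitted: 6.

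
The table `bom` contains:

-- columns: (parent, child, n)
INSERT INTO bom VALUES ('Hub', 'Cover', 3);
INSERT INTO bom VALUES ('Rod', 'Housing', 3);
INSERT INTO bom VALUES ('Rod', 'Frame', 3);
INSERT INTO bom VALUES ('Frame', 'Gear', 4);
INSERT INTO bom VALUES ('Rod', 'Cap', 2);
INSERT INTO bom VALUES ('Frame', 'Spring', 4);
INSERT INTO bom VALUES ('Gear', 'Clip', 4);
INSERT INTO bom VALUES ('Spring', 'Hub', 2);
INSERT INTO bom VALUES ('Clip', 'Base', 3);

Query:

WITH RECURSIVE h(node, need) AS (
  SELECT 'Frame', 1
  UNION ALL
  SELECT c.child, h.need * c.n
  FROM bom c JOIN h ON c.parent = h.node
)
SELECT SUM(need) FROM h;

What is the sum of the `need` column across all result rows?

Base: (Frame, need=1).
Iteration 1: components of {Frame} -> Gear = 1*4 = 4, Spring = 1*4 = 4.
Iteration 2: components of {Gear,Spring} -> Clip = 4*4 = 16, Hub = 4*2 = 8.
Iteration 3: components of {Clip,Hub} -> Base = 16*3 = 48, Cover = 8*3 = 24.
Iteration 4: no further components; recursion stops.
SUM(need) = 1 + 4 + 4 + 8 + 16 + 24 + 48 = 105.

105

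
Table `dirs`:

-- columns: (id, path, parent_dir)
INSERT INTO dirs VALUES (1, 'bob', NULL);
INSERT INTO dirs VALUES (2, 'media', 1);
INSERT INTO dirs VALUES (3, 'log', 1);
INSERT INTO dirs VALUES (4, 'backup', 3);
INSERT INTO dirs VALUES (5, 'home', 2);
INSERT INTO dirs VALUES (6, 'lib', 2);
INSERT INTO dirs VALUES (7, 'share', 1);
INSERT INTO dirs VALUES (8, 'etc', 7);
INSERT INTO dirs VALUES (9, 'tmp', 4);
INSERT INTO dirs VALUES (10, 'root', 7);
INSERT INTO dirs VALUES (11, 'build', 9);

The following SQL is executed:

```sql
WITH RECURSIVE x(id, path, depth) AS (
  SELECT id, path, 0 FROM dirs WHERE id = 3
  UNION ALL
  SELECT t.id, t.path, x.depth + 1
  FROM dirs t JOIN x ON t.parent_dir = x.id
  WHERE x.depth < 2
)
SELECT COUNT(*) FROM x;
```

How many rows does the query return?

Base: id=3 (log) at depth 0.
Iteration 1: rows with parent_dir in {3} -> backup (id 4, depth 1).
Iteration 2: rows with parent_dir in {4} -> tmp (id 9, depth 2).
Iteration 3: depth < 2 fails for all current rows; recursion stops.
Total rows emitted: 3.

3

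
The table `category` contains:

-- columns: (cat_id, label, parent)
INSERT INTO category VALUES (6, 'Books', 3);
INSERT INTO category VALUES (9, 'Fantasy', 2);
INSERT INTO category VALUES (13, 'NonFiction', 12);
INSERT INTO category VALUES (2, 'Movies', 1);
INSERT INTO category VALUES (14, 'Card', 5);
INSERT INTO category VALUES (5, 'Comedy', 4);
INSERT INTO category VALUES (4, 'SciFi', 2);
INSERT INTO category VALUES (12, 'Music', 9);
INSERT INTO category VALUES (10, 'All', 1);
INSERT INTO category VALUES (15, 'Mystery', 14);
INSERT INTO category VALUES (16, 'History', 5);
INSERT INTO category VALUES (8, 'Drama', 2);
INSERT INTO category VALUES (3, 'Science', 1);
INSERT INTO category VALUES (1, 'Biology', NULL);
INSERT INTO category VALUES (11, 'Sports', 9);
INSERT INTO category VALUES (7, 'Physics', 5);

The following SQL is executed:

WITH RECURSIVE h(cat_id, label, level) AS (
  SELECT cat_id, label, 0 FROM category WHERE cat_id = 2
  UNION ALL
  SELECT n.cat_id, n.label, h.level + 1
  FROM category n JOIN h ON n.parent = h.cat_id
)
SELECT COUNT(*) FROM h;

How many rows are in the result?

Base: cat_id=2 (Movies) at level 0.
Iteration 1: rows with parent in {2} -> SciFi (id 4, level 1), Drama (id 8, level 1), Fantasy (id 9, level 1).
Iteration 2: rows with parent in {4,8,9} -> Comedy (id 5, level 2), Sports (id 11, level 2), Music (id 12, level 2).
Iteration 3: rows with parent in {5,11,12} -> Physics (id 7, level 3), NonFiction (id 13, level 3), Card (id 14, level 3), History (id 16, level 3).
Iteration 4: rows with parent in {7,13,14,16} -> Mystery (id 15, level 4).
Iteration 5: no rows with parent in {15}; recursion stops.
Total rows emitted: 12.

12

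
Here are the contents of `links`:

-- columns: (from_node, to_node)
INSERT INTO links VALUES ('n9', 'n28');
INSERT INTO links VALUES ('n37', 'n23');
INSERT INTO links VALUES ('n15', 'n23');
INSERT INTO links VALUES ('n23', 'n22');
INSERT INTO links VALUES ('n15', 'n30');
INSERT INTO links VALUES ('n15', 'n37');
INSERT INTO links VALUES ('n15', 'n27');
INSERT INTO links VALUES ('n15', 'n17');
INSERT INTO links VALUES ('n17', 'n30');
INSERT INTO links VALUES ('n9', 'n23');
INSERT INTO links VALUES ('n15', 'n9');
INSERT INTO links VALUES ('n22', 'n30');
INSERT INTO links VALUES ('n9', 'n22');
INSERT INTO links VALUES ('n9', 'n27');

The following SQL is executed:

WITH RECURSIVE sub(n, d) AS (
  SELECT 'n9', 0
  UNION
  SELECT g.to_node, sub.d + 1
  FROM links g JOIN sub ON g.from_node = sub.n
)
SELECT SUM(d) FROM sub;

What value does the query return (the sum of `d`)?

11

Base: (n9, d=0).
Iteration 1: edges from {n9} -> (n22, d=1), (n23, d=1), (n27, d=1), (n28, d=1).
Iteration 2: edges from {n22,n23,n27,n28} -> (n22, d=2), (n30, d=2).
Iteration 3: edges from {n22,n30} -> (n30, d=3).
Iteration 4: no outgoing edges from {n30}; recursion stops.
SUM(d) = 0 + 1 + 1 + 1 + 1 + 2 + 2 + 3 = 11.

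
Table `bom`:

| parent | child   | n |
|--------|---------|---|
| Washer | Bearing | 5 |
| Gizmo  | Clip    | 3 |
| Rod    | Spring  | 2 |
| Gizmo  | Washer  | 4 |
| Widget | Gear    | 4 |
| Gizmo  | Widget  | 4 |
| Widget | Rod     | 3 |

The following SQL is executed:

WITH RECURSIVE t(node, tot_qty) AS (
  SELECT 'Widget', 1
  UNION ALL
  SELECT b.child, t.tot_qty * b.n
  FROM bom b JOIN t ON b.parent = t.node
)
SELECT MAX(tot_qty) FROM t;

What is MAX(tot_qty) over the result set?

6

Base: (Widget, tot_qty=1).
Iteration 1: components of {Widget} -> Gear = 1*4 = 4, Rod = 1*3 = 3.
Iteration 2: components of {Gear,Rod} -> Spring = 3*2 = 6.
Iteration 3: no further components; recursion stops.
tot_qty values: 1, 3, 4, 6; the maximum is 6.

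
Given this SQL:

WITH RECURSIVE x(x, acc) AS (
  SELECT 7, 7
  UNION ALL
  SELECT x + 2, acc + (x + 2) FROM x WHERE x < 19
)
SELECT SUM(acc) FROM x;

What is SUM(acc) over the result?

Base: x=7, acc=7.
Iteration 1: 7 < 19 holds -> x = 7 + 2 = 9, acc = 7 + 9 = 16.
Iteration 2: 9 < 19 holds -> x = 9 + 2 = 11, acc = 16 + 11 = 27.
Iteration 3: 11 < 19 holds -> x = 11 + 2 = 13, acc = 27 + 13 = 40.
Iteration 4: 13 < 19 holds -> x = 13 + 2 = 15, acc = 40 + 15 = 55.
Iteration 5: 15 < 19 holds -> x = 15 + 2 = 17, acc = 55 + 17 = 72.
Iteration 6: 17 < 19 holds -> x = 17 + 2 = 19, acc = 72 + 19 = 91.
Iteration 7: 19 < 19 fails; recursion stops.
SUM(acc) = 7 + 16 + 27 + 40 + 55 + 72 + 91 = 308.

308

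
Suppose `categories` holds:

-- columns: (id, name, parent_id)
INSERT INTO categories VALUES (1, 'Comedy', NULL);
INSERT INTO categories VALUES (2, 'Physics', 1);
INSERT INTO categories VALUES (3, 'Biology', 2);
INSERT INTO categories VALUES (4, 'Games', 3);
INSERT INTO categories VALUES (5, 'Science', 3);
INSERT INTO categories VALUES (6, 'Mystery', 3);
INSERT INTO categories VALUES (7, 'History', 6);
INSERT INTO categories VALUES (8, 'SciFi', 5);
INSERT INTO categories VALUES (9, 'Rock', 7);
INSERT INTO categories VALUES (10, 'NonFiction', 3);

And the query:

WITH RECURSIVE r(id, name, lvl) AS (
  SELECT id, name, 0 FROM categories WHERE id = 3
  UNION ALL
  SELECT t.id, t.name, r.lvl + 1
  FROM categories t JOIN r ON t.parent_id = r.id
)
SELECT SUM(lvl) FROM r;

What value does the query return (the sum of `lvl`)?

11

Base: id=3 (Biology) at lvl 0.
Iteration 1: rows with parent_id in {3} -> Games (id 4, lvl 1), Science (id 5, lvl 1), Mystery (id 6, lvl 1), NonFiction (id 10, lvl 1).
Iteration 2: rows with parent_id in {4,5,6,10} -> History (id 7, lvl 2), SciFi (id 8, lvl 2).
Iteration 3: rows with parent_id in {7,8} -> Rock (id 9, lvl 3).
Iteration 4: no rows with parent_id in {9}; recursion stops.
SUM(lvl) = 0 + 1 + 1 + 1 + 1 + 2 + 2 + 3 = 11.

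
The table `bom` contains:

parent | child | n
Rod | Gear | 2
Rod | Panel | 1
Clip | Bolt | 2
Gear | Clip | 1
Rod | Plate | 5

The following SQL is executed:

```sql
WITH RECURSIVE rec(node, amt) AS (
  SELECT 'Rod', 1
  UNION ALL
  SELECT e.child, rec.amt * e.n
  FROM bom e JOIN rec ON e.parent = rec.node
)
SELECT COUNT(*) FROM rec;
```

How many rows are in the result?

6

Base: (Rod, amt=1).
Iteration 1: components of {Rod} -> Gear = 1*2 = 2, Panel = 1*1 = 1, Plate = 1*5 = 5.
Iteration 2: components of {Gear,Panel,Plate} -> Clip = 2*1 = 2.
Iteration 3: components of {Clip} -> Bolt = 2*2 = 4.
Iteration 4: no further components; recursion stops.
Total rows emitted: 6.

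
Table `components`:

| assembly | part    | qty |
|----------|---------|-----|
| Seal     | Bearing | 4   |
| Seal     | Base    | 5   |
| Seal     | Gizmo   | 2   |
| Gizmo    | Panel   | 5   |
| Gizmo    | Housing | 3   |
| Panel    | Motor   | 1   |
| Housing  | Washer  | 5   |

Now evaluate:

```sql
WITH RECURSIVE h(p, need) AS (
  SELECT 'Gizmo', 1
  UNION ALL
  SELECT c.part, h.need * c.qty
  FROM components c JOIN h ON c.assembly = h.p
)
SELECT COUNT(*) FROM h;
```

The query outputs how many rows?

5

Base: (Gizmo, need=1).
Iteration 1: components of {Gizmo} -> Housing = 1*3 = 3, Panel = 1*5 = 5.
Iteration 2: components of {Housing,Panel} -> Motor = 5*1 = 5, Washer = 3*5 = 15.
Iteration 3: no further components; recursion stops.
Total rows emitted: 5.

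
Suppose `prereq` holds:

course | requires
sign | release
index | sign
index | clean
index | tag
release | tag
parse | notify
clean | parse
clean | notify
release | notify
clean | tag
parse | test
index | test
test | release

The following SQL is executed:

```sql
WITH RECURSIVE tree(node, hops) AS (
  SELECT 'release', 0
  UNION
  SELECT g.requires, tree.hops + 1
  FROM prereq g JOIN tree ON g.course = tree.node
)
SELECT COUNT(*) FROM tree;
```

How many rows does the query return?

Base: (release, hops=0).
Iteration 1: edges from {release} -> (notify, hops=1), (tag, hops=1).
Iteration 2: no outgoing edges from {notify,tag}; recursion stops.
Total rows emitted: 3.

3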